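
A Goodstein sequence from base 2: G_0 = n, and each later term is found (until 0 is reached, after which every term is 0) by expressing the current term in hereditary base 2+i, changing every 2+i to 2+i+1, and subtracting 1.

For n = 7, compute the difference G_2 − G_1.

G_0 = 7. HB_2(7) = 2^2 + 2 + 1. Bump = 31. G_1 = 30.
G_1 = 30. HB_3(30) = 3^3 + 3. Bump = 260. G_2 = 259.

229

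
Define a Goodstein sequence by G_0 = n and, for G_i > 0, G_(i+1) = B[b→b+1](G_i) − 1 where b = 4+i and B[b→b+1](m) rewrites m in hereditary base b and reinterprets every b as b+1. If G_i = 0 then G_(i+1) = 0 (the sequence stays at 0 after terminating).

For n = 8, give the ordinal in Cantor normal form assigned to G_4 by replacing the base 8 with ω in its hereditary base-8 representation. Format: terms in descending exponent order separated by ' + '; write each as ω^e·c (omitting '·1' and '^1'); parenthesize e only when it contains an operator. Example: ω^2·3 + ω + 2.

step 0: 8 = 2·4; sub 5 for 4: 2·5; = 10; G_1 = 10−1 = 9
step 1: 9 = 5 + 4; sub 6 for 5: 6 + 4; = 10; G_2 = 10−1 = 9
step 2: 9 = 6 + 3; sub 7 for 6: 7 + 3; = 10; G_3 = 10−1 = 9
step 3: 9 = 7 + 2; sub 8 for 7: 8 + 2; = 10; G_4 = 10−1 = 9
step 4: 9 = 8 + 1; sub 9 for 8: 9 + 1; = 10; G_5 = 10−1 = 9

ω + 1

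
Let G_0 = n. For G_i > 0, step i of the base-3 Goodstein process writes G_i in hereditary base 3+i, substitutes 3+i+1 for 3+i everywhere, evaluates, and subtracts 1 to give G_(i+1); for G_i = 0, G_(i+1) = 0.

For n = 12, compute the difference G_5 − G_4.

i=0: 12 = 3^2 + 3 (b=3); 3→4: 4^2 + 4 = 20; 20−1 = 19
i=1: 19 = 4^2 + 3 (b=4); 4→5: 5^2 + 3 = 28; 28−1 = 27
i=2: 27 = 5^2 + 2 (b=5); 5→6: 6^2 + 2 = 38; 38−1 = 37
i=3: 37 = 6^2 + 1 (b=6); 6→7: 7^2 + 1 = 50; 50−1 = 49
i=4: 49 = 7^2 (b=7); 7→8: 8^2 = 64; 64−1 = 63

14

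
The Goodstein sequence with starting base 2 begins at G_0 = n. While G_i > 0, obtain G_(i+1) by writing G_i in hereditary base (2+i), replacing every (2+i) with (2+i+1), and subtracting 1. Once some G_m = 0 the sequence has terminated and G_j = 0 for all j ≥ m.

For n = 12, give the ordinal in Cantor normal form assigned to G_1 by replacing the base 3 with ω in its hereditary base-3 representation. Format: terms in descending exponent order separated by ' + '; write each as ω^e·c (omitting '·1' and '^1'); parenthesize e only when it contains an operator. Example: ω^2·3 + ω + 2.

ω^(ω + 1) + ω^2·2 + ω·2 + 2

[0] 12 ≡ 2^(2 + 1) + 2^2 (base 2). Lift 3: 108. −1: 107.
[1] 107 ≡ 3^(3 + 1) + 2·3^2 + 2·3 + 2 (base 3). Lift 4: 1066. −1: 1065.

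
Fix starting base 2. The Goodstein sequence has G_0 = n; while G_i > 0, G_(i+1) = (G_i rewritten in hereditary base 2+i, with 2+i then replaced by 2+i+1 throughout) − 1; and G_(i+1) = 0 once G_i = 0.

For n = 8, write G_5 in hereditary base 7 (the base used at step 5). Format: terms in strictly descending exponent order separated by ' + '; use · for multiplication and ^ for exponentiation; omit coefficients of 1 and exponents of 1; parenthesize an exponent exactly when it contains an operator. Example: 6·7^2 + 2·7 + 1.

2·7^7 + 2·7^2 + 7 + 4

i=0: 8 = 2^(2 + 1) (b=2); 2→3: 3^(3 + 1) = 81; 81−1 = 80
i=1: 80 = 2·3^3 + 2·3^2 + 2·3 + 2 (b=3); 3→4: 2·4^4 + 2·4^2 + 2·4 + 2 = 554; 554−1 = 553
i=2: 553 = 2·4^4 + 2·4^2 + 2·4 + 1 (b=4); 4→5: 2·5^5 + 2·5^2 + 2·5 + 1 = 6311; 6311−1 = 6310
i=3: 6310 = 2·5^5 + 2·5^2 + 2·5 (b=5); 5→6: 2·6^6 + 2·6^2 + 2·6 = 93396; 93396−1 = 93395
i=4: 93395 = 2·6^6 + 2·6^2 + 6 + 5 (b=6); 6→7: 2·7^7 + 2·7^2 + 7 + 5 = 1647196; 1647196−1 = 1647195
i=5: 1647195 = 2·7^7 + 2·7^2 + 7 + 4 (b=7); 7→8: 2·8^8 + 2·8^2 + 8 + 4 = 33554572; 33554572−1 = 33554571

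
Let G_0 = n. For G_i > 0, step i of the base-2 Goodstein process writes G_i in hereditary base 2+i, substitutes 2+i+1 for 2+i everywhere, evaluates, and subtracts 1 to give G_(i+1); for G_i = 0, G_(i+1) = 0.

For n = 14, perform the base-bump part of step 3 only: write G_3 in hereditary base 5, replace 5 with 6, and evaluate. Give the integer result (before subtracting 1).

14 —HB2→ 2^(2 + 1) + 2^2 + 2 —bump→ 3^(3 + 1) + 3^3 + 3 = 111 —(−1)→ 110
110 —HB3→ 3^(3 + 1) + 3^3 + 2 —bump→ 4^(4 + 1) + 4^4 + 2 = 1282 —(−1)→ 1281
1281 —HB4→ 4^(4 + 1) + 4^4 + 1 —bump→ 5^(5 + 1) + 5^5 + 1 = 18751 —(−1)→ 18750
18750 —HB5→ 5^(5 + 1) + 5^5 —bump→ 6^(6 + 1) + 6^6 = 326592 —(−1)→ 326591

326592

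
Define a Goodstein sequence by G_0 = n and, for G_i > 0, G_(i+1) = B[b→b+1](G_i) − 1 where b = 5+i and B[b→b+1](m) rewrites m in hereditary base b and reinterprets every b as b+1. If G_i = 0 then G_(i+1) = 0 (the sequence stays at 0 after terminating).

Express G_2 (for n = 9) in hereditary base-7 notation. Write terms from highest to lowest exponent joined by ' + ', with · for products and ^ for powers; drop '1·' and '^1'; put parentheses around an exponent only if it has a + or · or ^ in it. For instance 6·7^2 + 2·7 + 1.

7 + 2

i=0: 9 = 5 + 4 (b=5); 5→6: 6 + 4 = 10; 10−1 = 9
i=1: 9 = 6 + 3 (b=6); 6→7: 7 + 3 = 10; 10−1 = 9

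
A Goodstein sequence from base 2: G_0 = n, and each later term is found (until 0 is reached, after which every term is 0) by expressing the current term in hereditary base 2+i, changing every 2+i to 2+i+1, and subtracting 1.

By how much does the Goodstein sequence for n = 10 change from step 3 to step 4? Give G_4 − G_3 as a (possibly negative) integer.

264310

i=0: 10 = 2^(2 + 1) + 2 (b=2); 2→3: 3^(3 + 1) + 3 = 84; 84−1 = 83
i=1: 83 = 3^(3 + 1) + 2 (b=3); 3→4: 4^(4 + 1) + 2 = 1026; 1026−1 = 1025
i=2: 1025 = 4^(4 + 1) + 1 (b=4); 4→5: 5^(5 + 1) + 1 = 15626; 15626−1 = 15625
i=3: 15625 = 5^(5 + 1) (b=5); 5→6: 6^(6 + 1) = 279936; 279936−1 = 279935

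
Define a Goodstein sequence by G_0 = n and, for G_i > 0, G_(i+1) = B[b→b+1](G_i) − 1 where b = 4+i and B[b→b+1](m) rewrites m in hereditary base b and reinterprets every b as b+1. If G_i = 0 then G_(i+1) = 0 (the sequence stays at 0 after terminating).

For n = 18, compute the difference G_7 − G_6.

18 —HB4→ 4^2 + 2 —bump→ 5^2 + 2 = 27 —(−1)→ 26
26 —HB5→ 5^2 + 1 —bump→ 6^2 + 1 = 37 —(−1)→ 36
36 —HB6→ 6^2 —bump→ 7^2 = 49 —(−1)→ 48
48 —HB7→ 6·7 + 6 —bump→ 6·8 + 6 = 54 —(−1)→ 53
53 —HB8→ 6·8 + 5 —bump→ 6·9 + 5 = 59 —(−1)→ 58
58 —HB9→ 6·9 + 4 —bump→ 6·10 + 4 = 64 —(−1)→ 63
63 —HB10→ 6·10 + 3 —bump→ 6·11 + 3 = 69 —(−1)→ 68

5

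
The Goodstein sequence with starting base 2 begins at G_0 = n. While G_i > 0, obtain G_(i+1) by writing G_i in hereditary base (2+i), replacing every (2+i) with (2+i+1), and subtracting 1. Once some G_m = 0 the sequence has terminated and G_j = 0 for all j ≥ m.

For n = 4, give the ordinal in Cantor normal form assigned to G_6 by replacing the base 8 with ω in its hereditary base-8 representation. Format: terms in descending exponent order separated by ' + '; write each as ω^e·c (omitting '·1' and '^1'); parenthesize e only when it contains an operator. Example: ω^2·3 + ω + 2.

ω^2·2 + ω + 3

(0) 4|_2 = 2^2 ↦ 3^3|_3 = 27 ⇒ 26
(1) 26|_3 = 2·3^2 + 2·3 + 2 ↦ 2·4^2 + 2·4 + 2|_4 = 42 ⇒ 41
(2) 41|_4 = 2·4^2 + 2·4 + 1 ↦ 2·5^2 + 2·5 + 1|_5 = 61 ⇒ 60
(3) 60|_5 = 2·5^2 + 2·5 ↦ 2·6^2 + 2·6|_6 = 84 ⇒ 83
(4) 83|_6 = 2·6^2 + 6 + 5 ↦ 2·7^2 + 7 + 5|_7 = 110 ⇒ 109
(5) 109|_7 = 2·7^2 + 7 + 4 ↦ 2·8^2 + 8 + 4|_8 = 140 ⇒ 139
(6) 139|_8 = 2·8^2 + 8 + 3 ↦ 2·9^2 + 9 + 3|_9 = 174 ⇒ 173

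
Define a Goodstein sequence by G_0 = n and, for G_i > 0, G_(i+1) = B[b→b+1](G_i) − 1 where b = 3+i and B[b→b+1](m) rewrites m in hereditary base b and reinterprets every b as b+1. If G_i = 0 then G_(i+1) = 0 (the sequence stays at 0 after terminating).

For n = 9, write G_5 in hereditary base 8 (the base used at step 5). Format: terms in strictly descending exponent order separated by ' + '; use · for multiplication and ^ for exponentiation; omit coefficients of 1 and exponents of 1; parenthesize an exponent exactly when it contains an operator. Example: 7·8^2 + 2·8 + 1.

2·8 + 7

(0) 9|_3 = 3^2 ↦ 4^2|_4 = 16 ⇒ 15
(1) 15|_4 = 3·4 + 3 ↦ 3·5 + 3|_5 = 18 ⇒ 17
(2) 17|_5 = 3·5 + 2 ↦ 3·6 + 2|_6 = 20 ⇒ 19
(3) 19|_6 = 3·6 + 1 ↦ 3·7 + 1|_7 = 22 ⇒ 21
(4) 21|_7 = 3·7 ↦ 3·8|_8 = 24 ⇒ 23
(5) 23|_8 = 2·8 + 7 ↦ 2·9 + 7|_9 = 25 ⇒ 24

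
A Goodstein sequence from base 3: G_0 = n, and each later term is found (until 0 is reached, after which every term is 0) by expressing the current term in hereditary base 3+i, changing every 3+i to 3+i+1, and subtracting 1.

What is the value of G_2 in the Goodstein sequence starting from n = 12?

27

G_0=12  [base 3] 3^2 + 3  →[3↦4]→  4^2 + 4 = 20  −1 ⇒ G_1=19
G_1=19  [base 4] 4^2 + 3  →[4↦5]→  5^2 + 3 = 28  −1 ⇒ G_2=27
G_2=27  [base 5] 5^2 + 2  →[5↦6]→  6^2 + 2 = 38  −1 ⇒ G_3=37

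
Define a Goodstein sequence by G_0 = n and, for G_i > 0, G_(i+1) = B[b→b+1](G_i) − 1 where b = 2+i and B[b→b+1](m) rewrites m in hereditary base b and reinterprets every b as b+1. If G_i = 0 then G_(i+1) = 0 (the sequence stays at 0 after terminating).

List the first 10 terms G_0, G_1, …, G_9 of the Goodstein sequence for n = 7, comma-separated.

7, 30, 259, 3127, 46657, 823543, 16777215, 37665879, 77777775, 150051213

step 0: 7 = 2^2 + 2 + 1; sub 3 for 2: 3^3 + 3 + 1; = 31; G_1 = 31−1 = 30
step 1: 30 = 3^3 + 3; sub 4 for 3: 4^4 + 4; = 260; G_2 = 260−1 = 259
step 2: 259 = 4^4 + 3; sub 5 for 4: 5^5 + 3; = 3128; G_3 = 3128−1 = 3127
step 3: 3127 = 5^5 + 2; sub 6 for 5: 6^6 + 2; = 46658; G_4 = 46658−1 = 46657
step 4: 46657 = 6^6 + 1; sub 7 for 6: 7^7 + 1; = 823544; G_5 = 823544−1 = 823543
step 5: 823543 = 7^7; sub 8 for 7: 8^8; = 16777216; G_6 = 16777216−1 = 16777215
step 6: 16777215 = 7·8^7 + 7·8^6 + 7·8^5 + 7·8^4 + 7·8^3 + 7·8^2 + 7·8 + 7; sub 9 for 8: 7·9^7 + 7·9^6 + 7·9^5 + 7·9^4 + 7·9^3 + 7·9^2 + 7·9 + 7; = 37665880; G_7 = 37665880−1 = 37665879
step 7: 37665879 = 7·9^7 + 7·9^6 + 7·9^5 + 7·9^4 + 7·9^3 + 7·9^2 + 7·9 + 6; sub 10 for 9: 7·10^7 + 7·10^6 + 7·10^5 + 7·10^4 + 7·10^3 + 7·10^2 + 7·10 + 6; = 77777776; G_8 = 77777776−1 = 77777775
step 8: 77777775 = 7·10^7 + 7·10^6 + 7·10^5 + 7·10^4 + 7·10^3 + 7·10^2 + 7·10 + 5; sub 11 for 10: 7·11^7 + 7·11^6 + 7·11^5 + 7·11^4 + 7·11^3 + 7·11^2 + 7·11 + 5; = 150051214; G_9 = 150051214−1 = 150051213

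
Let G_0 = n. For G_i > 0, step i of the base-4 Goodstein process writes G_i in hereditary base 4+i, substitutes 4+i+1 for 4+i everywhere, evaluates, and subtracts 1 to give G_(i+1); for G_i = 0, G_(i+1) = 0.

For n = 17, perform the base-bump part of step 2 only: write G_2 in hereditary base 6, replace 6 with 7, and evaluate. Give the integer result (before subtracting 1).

40

base 4: 17 = 4^2 + 1; at 5: 5^2 + 1 = 26; next = 25
base 5: 25 = 5^2; at 6: 6^2 = 36; next = 35
base 6: 35 = 5·6 + 5; at 7: 5·7 + 5 = 40; next = 39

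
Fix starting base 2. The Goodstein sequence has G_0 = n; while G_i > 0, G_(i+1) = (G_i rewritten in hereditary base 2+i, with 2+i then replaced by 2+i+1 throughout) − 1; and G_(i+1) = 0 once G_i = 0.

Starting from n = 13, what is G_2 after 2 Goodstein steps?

1279

base 2: 13 = 2^(2 + 1) + 2^2 + 1; at 3: 3^(3 + 1) + 3^3 + 1 = 109; next = 108
base 3: 108 = 3^(3 + 1) + 3^3; at 4: 4^(4 + 1) + 4^4 = 1280; next = 1279
base 4: 1279 = 4^(4 + 1) + 3·4^3 + 3·4^2 + 3·4 + 3; at 5: 5^(5 + 1) + 3·5^3 + 3·5^2 + 3·5 + 3 = 16093; next = 16092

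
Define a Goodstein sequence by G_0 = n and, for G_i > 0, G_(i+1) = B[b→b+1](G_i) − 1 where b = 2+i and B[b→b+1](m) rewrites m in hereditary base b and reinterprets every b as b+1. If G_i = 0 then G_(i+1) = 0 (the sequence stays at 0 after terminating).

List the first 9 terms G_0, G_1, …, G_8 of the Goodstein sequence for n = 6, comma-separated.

6, 29, 257, 3125, 46655, 98039, 187243, 332147, 555551

base 2: 6 = 2^2 + 2; at 3: 3^3 + 3 = 30; next = 29
base 3: 29 = 3^3 + 2; at 4: 4^4 + 2 = 258; next = 257
base 4: 257 = 4^4 + 1; at 5: 5^5 + 1 = 3126; next = 3125
base 5: 3125 = 5^5; at 6: 6^6 = 46656; next = 46655
base 6: 46655 = 5·6^5 + 5·6^4 + 5·6^3 + 5·6^2 + 5·6 + 5; at 7: 5·7^5 + 5·7^4 + 5·7^3 + 5·7^2 + 5·7 + 5 = 98040; next = 98039
base 7: 98039 = 5·7^5 + 5·7^4 + 5·7^3 + 5·7^2 + 5·7 + 4; at 8: 5·8^5 + 5·8^4 + 5·8^3 + 5·8^2 + 5·8 + 4 = 187244; next = 187243
base 8: 187243 = 5·8^5 + 5·8^4 + 5·8^3 + 5·8^2 + 5·8 + 3; at 9: 5·9^5 + 5·9^4 + 5·9^3 + 5·9^2 + 5·9 + 3 = 332148; next = 332147
base 9: 332147 = 5·9^5 + 5·9^4 + 5·9^3 + 5·9^2 + 5·9 + 2; at 10: 5·10^5 + 5·10^4 + 5·10^3 + 5·10^2 + 5·10 + 2 = 555552; next = 555551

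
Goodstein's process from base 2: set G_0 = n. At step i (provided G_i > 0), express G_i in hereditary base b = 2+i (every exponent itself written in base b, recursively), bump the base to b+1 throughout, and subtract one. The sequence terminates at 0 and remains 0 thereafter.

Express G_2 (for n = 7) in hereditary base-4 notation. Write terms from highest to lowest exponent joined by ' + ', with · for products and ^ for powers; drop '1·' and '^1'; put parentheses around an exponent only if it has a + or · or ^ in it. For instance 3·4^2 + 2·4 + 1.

[0] 7 ≡ 2^2 + 2 + 1 (base 2). Lift 3: 31. −1: 30.
[1] 30 ≡ 3^3 + 3 (base 3). Lift 4: 260. −1: 259.

4^4 + 3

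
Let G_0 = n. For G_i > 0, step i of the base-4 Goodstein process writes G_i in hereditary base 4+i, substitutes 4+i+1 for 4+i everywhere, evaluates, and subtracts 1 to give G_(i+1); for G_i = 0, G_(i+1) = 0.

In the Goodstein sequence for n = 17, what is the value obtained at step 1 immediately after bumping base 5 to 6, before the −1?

36

base 4: 17 = 4^2 + 1; at 5: 5^2 + 1 = 26; next = 25
base 5: 25 = 5^2; at 6: 6^2 = 36; next = 35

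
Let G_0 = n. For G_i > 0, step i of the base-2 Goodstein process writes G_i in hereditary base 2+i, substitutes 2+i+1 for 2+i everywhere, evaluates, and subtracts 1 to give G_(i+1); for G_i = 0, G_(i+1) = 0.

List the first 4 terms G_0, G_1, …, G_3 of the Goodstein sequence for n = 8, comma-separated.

8 —HB2→ 2^(2 + 1) —bump→ 3^(3 + 1) = 81 —(−1)→ 80
80 —HB3→ 2·3^3 + 2·3^2 + 2·3 + 2 —bump→ 2·4^4 + 2·4^2 + 2·4 + 2 = 554 —(−1)→ 553
553 —HB4→ 2·4^4 + 2·4^2 + 2·4 + 1 —bump→ 2·5^5 + 2·5^2 + 2·5 + 1 = 6311 —(−1)→ 6310

8, 80, 553, 6310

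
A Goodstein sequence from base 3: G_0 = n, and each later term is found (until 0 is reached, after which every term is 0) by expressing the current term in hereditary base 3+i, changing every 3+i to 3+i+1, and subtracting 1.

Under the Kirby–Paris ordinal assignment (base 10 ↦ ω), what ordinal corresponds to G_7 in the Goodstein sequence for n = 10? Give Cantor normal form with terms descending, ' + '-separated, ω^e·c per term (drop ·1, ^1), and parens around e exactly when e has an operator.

G_0=10  [base 3] 3^2 + 1  →[3↦4]→  4^2 + 1 = 17  −1 ⇒ G_1=16
G_1=16  [base 4] 4^2  →[4↦5]→  5^2 = 25  −1 ⇒ G_2=24
G_2=24  [base 5] 4·5 + 4  →[5↦6]→  4·6 + 4 = 28  −1 ⇒ G_3=27
G_3=27  [base 6] 4·6 + 3  →[6↦7]→  4·7 + 3 = 31  −1 ⇒ G_4=30
G_4=30  [base 7] 4·7 + 2  →[7↦8]→  4·8 + 2 = 34  −1 ⇒ G_5=33
G_5=33  [base 8] 4·8 + 1  →[8↦9]→  4·9 + 1 = 37  −1 ⇒ G_6=36
G_6=36  [base 9] 4·9  →[9↦10]→  4·10 = 40  −1 ⇒ G_7=39
G_7=39  [base 10] 3·10 + 9  →[10↦11]→  3·11 + 9 = 42  −1 ⇒ G_8=41

ω·3 + 9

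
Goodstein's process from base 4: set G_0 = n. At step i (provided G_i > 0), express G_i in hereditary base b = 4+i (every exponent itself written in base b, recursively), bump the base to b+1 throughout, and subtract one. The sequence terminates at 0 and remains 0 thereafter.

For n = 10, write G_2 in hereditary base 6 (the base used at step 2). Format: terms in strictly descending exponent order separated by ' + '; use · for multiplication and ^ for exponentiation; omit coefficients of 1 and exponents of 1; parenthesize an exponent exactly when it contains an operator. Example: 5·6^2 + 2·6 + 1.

G_0=10  [base 4] 2·4 + 2  →[4↦5]→  2·5 + 2 = 12  −1 ⇒ G_1=11
G_1=11  [base 5] 2·5 + 1  →[5↦6]→  2·6 + 1 = 13  −1 ⇒ G_2=12
G_2=12  [base 6] 2·6  →[6↦7]→  2·7 = 14  −1 ⇒ G_3=13

2·6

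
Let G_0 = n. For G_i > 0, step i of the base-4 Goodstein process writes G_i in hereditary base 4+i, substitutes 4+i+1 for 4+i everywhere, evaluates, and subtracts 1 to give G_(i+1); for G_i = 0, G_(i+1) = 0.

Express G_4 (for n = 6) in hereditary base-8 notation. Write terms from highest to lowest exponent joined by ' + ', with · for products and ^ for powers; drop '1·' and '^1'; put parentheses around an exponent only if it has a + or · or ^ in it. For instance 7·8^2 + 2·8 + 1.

step 0: 6 = 4 + 2; sub 5 for 4: 5 + 2; = 7; G_1 = 7−1 = 6
step 1: 6 = 5 + 1; sub 6 for 5: 6 + 1; = 7; G_2 = 7−1 = 6
step 2: 6 = 6; sub 7 for 6: 7; = 7; G_3 = 7−1 = 6
step 3: 6 = 6; sub 8 for 7: 6; = 6; G_4 = 6−1 = 5
step 4: 5 = 5; sub 9 for 8: 5; = 5; G_5 = 5−1 = 4

5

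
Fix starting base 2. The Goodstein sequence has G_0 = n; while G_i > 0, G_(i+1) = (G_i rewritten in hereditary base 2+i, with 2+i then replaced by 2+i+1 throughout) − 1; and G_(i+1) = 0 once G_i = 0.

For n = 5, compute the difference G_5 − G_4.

5 —HB2→ 2^2 + 1 —bump→ 3^3 + 1 = 28 —(−1)→ 27
27 —HB3→ 3^3 —bump→ 4^4 = 256 —(−1)→ 255
255 —HB4→ 3·4^3 + 3·4^2 + 3·4 + 3 —bump→ 3·5^3 + 3·5^2 + 3·5 + 3 = 468 —(−1)→ 467
467 —HB5→ 3·5^3 + 3·5^2 + 3·5 + 2 —bump→ 3·6^3 + 3·6^2 + 3·6 + 2 = 776 —(−1)→ 775
775 —HB6→ 3·6^3 + 3·6^2 + 3·6 + 1 —bump→ 3·7^3 + 3·7^2 + 3·7 + 1 = 1198 —(−1)→ 1197

422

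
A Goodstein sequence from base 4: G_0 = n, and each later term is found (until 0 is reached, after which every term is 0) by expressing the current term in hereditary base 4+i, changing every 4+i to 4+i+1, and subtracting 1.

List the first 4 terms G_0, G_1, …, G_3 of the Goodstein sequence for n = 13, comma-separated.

(0) 13|_4 = 3·4 + 1 ↦ 3·5 + 1|_5 = 16 ⇒ 15
(1) 15|_5 = 3·5 ↦ 3·6|_6 = 18 ⇒ 17
(2) 17|_6 = 2·6 + 5 ↦ 2·7 + 5|_7 = 19 ⇒ 18

13, 15, 17, 18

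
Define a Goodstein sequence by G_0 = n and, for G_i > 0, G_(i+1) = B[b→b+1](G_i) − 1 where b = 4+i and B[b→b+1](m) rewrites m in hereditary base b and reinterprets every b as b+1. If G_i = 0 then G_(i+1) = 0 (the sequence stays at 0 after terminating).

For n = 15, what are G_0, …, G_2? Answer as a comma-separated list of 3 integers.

15, 17, 19

i=0: 15 = 3·4 + 3 (b=4); 4→5: 3·5 + 3 = 18; 18−1 = 17
i=1: 17 = 3·5 + 2 (b=5); 5→6: 3·6 + 2 = 20; 20−1 = 19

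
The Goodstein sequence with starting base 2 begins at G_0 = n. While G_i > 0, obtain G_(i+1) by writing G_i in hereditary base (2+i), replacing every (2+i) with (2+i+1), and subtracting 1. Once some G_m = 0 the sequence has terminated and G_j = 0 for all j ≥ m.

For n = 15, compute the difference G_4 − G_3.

307841

G_0 = 15. HB_2(15) = 2^(2 + 1) + 2^2 + 2 + 1. Bump = 112. G_1 = 111.
G_1 = 111. HB_3(111) = 3^(3 + 1) + 3^3 + 3. Bump = 1284. G_2 = 1283.
G_2 = 1283. HB_4(1283) = 4^(4 + 1) + 4^4 + 3. Bump = 18753. G_3 = 18752.
G_3 = 18752. HB_5(18752) = 5^(5 + 1) + 5^5 + 2. Bump = 326594. G_4 = 326593.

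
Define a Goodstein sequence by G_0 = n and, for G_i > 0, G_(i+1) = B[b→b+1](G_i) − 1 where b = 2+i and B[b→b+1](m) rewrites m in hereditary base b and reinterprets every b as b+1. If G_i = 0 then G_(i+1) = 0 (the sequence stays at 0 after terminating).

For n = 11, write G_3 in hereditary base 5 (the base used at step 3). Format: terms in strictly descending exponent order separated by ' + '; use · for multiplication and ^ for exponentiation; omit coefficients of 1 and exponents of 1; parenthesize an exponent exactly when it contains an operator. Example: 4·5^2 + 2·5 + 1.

5^(5 + 1) + 2

(0) 11|_2 = 2^(2 + 1) + 2 + 1 ↦ 3^(3 + 1) + 3 + 1|_3 = 85 ⇒ 84
(1) 84|_3 = 3^(3 + 1) + 3 ↦ 4^(4 + 1) + 4|_4 = 1028 ⇒ 1027
(2) 1027|_4 = 4^(4 + 1) + 3 ↦ 5^(5 + 1) + 3|_5 = 15628 ⇒ 15627
(3) 15627|_5 = 5^(5 + 1) + 2 ↦ 6^(6 + 1) + 2|_6 = 279938 ⇒ 279937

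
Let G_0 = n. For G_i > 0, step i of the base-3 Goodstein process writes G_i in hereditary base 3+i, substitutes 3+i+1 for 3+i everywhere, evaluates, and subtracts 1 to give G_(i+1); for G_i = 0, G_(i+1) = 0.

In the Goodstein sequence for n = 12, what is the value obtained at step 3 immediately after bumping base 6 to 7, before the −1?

50

[0] 12 ≡ 3^2 + 3 (base 3). Lift 4: 20. −1: 19.
[1] 19 ≡ 4^2 + 3 (base 4). Lift 5: 28. −1: 27.
[2] 27 ≡ 5^2 + 2 (base 5). Lift 6: 38. −1: 37.
[3] 37 ≡ 6^2 + 1 (base 6). Lift 7: 50. −1: 49.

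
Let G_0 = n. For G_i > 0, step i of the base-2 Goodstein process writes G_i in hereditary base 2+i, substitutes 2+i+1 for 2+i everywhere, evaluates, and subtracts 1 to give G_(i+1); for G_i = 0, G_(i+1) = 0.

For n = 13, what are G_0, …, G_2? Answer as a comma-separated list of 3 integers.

13 —HB2→ 2^(2 + 1) + 2^2 + 1 —bump→ 3^(3 + 1) + 3^3 + 1 = 109 —(−1)→ 108
108 —HB3→ 3^(3 + 1) + 3^3 —bump→ 4^(4 + 1) + 4^4 = 1280 —(−1)→ 1279

13, 108, 1279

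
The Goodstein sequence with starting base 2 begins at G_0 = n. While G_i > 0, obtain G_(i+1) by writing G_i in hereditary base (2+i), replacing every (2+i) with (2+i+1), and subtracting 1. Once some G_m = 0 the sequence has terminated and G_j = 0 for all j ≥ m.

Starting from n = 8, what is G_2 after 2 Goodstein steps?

step 0: 8 = 2^(2 + 1); sub 3 for 2: 3^(3 + 1); = 81; G_1 = 81−1 = 80
step 1: 80 = 2·3^3 + 2·3^2 + 2·3 + 2; sub 4 for 3: 2·4^4 + 2·4^2 + 2·4 + 2; = 554; G_2 = 554−1 = 553
step 2: 553 = 2·4^4 + 2·4^2 + 2·4 + 1; sub 5 for 4: 2·5^5 + 2·5^2 + 2·5 + 1; = 6311; G_3 = 6311−1 = 6310

553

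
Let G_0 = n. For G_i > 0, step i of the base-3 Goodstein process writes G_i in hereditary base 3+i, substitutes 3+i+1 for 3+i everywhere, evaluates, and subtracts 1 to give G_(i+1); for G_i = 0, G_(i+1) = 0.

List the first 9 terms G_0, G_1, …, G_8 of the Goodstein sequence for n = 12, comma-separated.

12 —HB3→ 3^2 + 3 —bump→ 4^2 + 4 = 20 —(−1)→ 19
19 —HB4→ 4^2 + 3 —bump→ 5^2 + 3 = 28 —(−1)→ 27
27 —HB5→ 5^2 + 2 —bump→ 6^2 + 2 = 38 —(−1)→ 37
37 —HB6→ 6^2 + 1 —bump→ 7^2 + 1 = 50 —(−1)→ 49
49 —HB7→ 7^2 —bump→ 8^2 = 64 —(−1)→ 63
63 —HB8→ 7·8 + 7 —bump→ 7·9 + 7 = 70 —(−1)→ 69
69 —HB9→ 7·9 + 6 —bump→ 7·10 + 6 = 76 —(−1)→ 75
75 —HB10→ 7·10 + 5 —bump→ 7·11 + 5 = 82 —(−1)→ 81

12, 19, 27, 37, 49, 63, 69, 75, 81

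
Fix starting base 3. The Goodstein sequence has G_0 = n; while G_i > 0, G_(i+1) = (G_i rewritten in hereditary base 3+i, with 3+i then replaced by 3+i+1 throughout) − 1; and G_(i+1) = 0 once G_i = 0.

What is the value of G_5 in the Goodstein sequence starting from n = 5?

3

base 3: 5 = 3 + 2; at 4: 4 + 2 = 6; next = 5
base 4: 5 = 4 + 1; at 5: 5 + 1 = 6; next = 5
base 5: 5 = 5; at 6: 6 = 6; next = 5
base 6: 5 = 5; at 7: 5 = 5; next = 4
base 7: 4 = 4; at 8: 4 = 4; next = 3
base 8: 3 = 3; at 9: 3 = 3; next = 2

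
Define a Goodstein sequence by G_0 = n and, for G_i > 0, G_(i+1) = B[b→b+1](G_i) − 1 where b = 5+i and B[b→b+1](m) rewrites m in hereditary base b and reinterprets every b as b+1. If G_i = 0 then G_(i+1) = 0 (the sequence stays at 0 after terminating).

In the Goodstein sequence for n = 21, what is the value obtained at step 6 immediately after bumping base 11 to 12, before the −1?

38

G_0=21  [base 5] 4·5 + 1  →[5↦6]→  4·6 + 1 = 25  −1 ⇒ G_1=24
G_1=24  [base 6] 4·6  →[6↦7]→  4·7 = 28  −1 ⇒ G_2=27
G_2=27  [base 7] 3·7 + 6  →[7↦8]→  3·8 + 6 = 30  −1 ⇒ G_3=29
G_3=29  [base 8] 3·8 + 5  →[8↦9]→  3·9 + 5 = 32  −1 ⇒ G_4=31
G_4=31  [base 9] 3·9 + 4  →[9↦10]→  3·10 + 4 = 34  −1 ⇒ G_5=33
G_5=33  [base 10] 3·10 + 3  →[10↦11]→  3·11 + 3 = 36  −1 ⇒ G_6=35
G_6=35  [base 11] 3·11 + 2  →[11↦12]→  3·12 + 2 = 38  −1 ⇒ G_7=37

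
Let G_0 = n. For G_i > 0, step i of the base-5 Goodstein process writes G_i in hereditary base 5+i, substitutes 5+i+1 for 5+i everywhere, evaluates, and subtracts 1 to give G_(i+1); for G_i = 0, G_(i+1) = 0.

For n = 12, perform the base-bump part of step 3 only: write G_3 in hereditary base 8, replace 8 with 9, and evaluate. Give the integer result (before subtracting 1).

16

(0) 12|_5 = 2·5 + 2 ↦ 2·6 + 2|_6 = 14 ⇒ 13
(1) 13|_6 = 2·6 + 1 ↦ 2·7 + 1|_7 = 15 ⇒ 14
(2) 14|_7 = 2·7 ↦ 2·8|_8 = 16 ⇒ 15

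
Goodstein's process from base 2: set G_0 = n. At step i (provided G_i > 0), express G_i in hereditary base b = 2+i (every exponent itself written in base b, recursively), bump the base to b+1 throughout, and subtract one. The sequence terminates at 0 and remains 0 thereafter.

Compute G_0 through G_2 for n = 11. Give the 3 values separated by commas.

step 0: 11 = 2^(2 + 1) + 2 + 1; sub 3 for 2: 3^(3 + 1) + 3 + 1; = 85; G_1 = 85−1 = 84
step 1: 84 = 3^(3 + 1) + 3; sub 4 for 3: 4^(4 + 1) + 4; = 1028; G_2 = 1028−1 = 1027

11, 84, 1027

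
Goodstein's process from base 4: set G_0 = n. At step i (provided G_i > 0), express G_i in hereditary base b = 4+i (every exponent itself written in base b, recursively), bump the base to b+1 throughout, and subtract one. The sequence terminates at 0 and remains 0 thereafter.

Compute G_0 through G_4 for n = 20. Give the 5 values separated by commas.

step 0: 20 = 4^2 + 4; sub 5 for 4: 5^2 + 5; = 30; G_1 = 30−1 = 29
step 1: 29 = 5^2 + 4; sub 6 for 5: 6^2 + 4; = 40; G_2 = 40−1 = 39
step 2: 39 = 6^2 + 3; sub 7 for 6: 7^2 + 3; = 52; G_3 = 52−1 = 51
step 3: 51 = 7^2 + 2; sub 8 for 7: 8^2 + 2; = 66; G_4 = 66−1 = 65

20, 29, 39, 51, 65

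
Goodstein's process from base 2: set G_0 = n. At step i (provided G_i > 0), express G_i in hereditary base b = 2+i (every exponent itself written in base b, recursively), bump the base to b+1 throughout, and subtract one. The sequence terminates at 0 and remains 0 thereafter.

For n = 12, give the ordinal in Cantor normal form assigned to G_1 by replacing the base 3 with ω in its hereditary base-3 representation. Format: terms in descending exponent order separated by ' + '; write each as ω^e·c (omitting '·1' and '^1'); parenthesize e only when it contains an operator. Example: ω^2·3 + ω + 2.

ω^(ω + 1) + ω^2·2 + ω·2 + 2

[0] 12 ≡ 2^(2 + 1) + 2^2 (base 2). Lift 3: 108. −1: 107.
[1] 107 ≡ 3^(3 + 1) + 2·3^2 + 2·3 + 2 (base 3). Lift 4: 1066. −1: 1065.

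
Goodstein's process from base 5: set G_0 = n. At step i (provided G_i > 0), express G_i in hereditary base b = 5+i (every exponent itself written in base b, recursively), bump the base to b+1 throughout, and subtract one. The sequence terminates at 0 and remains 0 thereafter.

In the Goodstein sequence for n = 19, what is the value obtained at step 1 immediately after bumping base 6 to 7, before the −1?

24

step 0: 19 = 3·5 + 4; sub 6 for 5: 3·6 + 4; = 22; G_1 = 22−1 = 21
step 1: 21 = 3·6 + 3; sub 7 for 6: 3·7 + 3; = 24; G_2 = 24−1 = 23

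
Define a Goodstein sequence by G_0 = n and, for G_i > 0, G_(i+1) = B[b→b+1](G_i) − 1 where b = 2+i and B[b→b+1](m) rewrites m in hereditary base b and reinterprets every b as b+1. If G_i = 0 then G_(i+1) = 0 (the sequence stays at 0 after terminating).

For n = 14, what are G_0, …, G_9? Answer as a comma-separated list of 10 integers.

G_0 = 14. HB_2(14) = 2^(2 + 1) + 2^2 + 2. Bump = 111. G_1 = 110.
G_1 = 110. HB_3(110) = 3^(3 + 1) + 3^3 + 2. Bump = 1282. G_2 = 1281.
G_2 = 1281. HB_4(1281) = 4^(4 + 1) + 4^4 + 1. Bump = 18751. G_3 = 18750.
G_3 = 18750. HB_5(18750) = 5^(5 + 1) + 5^5. Bump = 326592. G_4 = 326591.
G_4 = 326591. HB_6(326591) = 6^(6 + 1) + 5·6^5 + 5·6^4 + 5·6^3 + 5·6^2 + 5·6 + 5. Bump = 5862841. G_5 = 5862840.
G_5 = 5862840. HB_7(5862840) = 7^(7 + 1) + 5·7^5 + 5·7^4 + 5·7^3 + 5·7^2 + 5·7 + 4. Bump = 134404972. G_6 = 134404971.
G_6 = 134404971. HB_8(134404971) = 8^(8 + 1) + 5·8^5 + 5·8^4 + 5·8^3 + 5·8^2 + 5·8 + 3. Bump = 3487116549. G_7 = 3487116548.
G_7 = 3487116548. HB_9(3487116548) = 9^(9 + 1) + 5·9^5 + 5·9^4 + 5·9^3 + 5·9^2 + 5·9 + 2. Bump = 100000555552. G_8 = 100000555551.
G_8 = 100000555551. HB_10(100000555551) = 10^(10 + 1) + 5·10^5 + 5·10^4 + 5·10^3 + 5·10^2 + 5·10 + 1. Bump = 3138429262497. G_9 = 3138429262496.

14, 110, 1281, 18750, 326591, 5862840, 134404971, 3487116548, 100000555551, 3138429262496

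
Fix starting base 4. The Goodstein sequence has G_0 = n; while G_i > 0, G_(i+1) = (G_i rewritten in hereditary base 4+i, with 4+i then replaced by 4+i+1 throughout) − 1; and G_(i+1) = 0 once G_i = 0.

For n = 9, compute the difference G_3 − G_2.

i=0: 9 = 2·4 + 1 (b=4); 4→5: 2·5 + 1 = 11; 11−1 = 10
i=1: 10 = 2·5 (b=5); 5→6: 2·6 = 12; 12−1 = 11
i=2: 11 = 6 + 5 (b=6); 6→7: 7 + 5 = 12; 12−1 = 11

0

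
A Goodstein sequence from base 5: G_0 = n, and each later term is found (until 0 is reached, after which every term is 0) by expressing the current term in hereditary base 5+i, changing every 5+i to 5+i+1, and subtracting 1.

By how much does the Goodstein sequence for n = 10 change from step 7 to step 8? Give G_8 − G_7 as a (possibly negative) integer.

-1

(0) 10|_5 = 2·5 ↦ 2·6|_6 = 12 ⇒ 11
(1) 11|_6 = 6 + 5 ↦ 7 + 5|_7 = 12 ⇒ 11
(2) 11|_7 = 7 + 4 ↦ 8 + 4|_8 = 12 ⇒ 11
(3) 11|_8 = 8 + 3 ↦ 9 + 3|_9 = 12 ⇒ 11
(4) 11|_9 = 9 + 2 ↦ 10 + 2|_10 = 12 ⇒ 11
(5) 11|_10 = 10 + 1 ↦ 11 + 1|_11 = 12 ⇒ 11
(6) 11|_11 = 11 ↦ 12|_12 = 12 ⇒ 11
(7) 11|_12 = 11 ↦ 11|_13 = 11 ⇒ 10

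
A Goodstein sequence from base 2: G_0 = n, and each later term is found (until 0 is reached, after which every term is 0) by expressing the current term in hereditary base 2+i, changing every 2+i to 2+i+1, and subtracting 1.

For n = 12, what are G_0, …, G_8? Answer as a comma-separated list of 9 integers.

G_0 = 12. HB_2(12) = 2^(2 + 1) + 2^2. Bump = 108. G_1 = 107.
G_1 = 107. HB_3(107) = 3^(3 + 1) + 2·3^2 + 2·3 + 2. Bump = 1066. G_2 = 1065.
G_2 = 1065. HB_4(1065) = 4^(4 + 1) + 2·4^2 + 2·4 + 1. Bump = 15686. G_3 = 15685.
G_3 = 15685. HB_5(15685) = 5^(5 + 1) + 2·5^2 + 2·5. Bump = 280020. G_4 = 280019.
G_4 = 280019. HB_6(280019) = 6^(6 + 1) + 2·6^2 + 6 + 5. Bump = 5764911. G_5 = 5764910.
G_5 = 5764910. HB_7(5764910) = 7^(7 + 1) + 2·7^2 + 7 + 4. Bump = 134217868. G_6 = 134217867.
G_6 = 134217867. HB_8(134217867) = 8^(8 + 1) + 2·8^2 + 8 + 3. Bump = 3486784575. G_7 = 3486784574.
G_7 = 3486784574. HB_9(3486784574) = 9^(9 + 1) + 2·9^2 + 9 + 2. Bump = 100000000212. G_8 = 100000000211.

12, 107, 1065, 15685, 280019, 5764910, 134217867, 3486784574, 100000000211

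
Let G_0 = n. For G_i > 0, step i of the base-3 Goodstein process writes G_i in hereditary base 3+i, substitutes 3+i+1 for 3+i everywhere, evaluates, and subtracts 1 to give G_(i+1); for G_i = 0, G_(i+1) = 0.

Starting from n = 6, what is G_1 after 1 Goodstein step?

7

step 0: 6 = 2·3; sub 4 for 3: 2·4; = 8; G_1 = 8−1 = 7
step 1: 7 = 4 + 3; sub 5 for 4: 5 + 3; = 8; G_2 = 8−1 = 7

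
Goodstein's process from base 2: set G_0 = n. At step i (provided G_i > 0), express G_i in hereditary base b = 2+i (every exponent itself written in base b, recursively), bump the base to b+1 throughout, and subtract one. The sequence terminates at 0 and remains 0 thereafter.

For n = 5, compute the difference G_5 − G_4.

422

(0) 5|_2 = 2^2 + 1 ↦ 3^3 + 1|_3 = 28 ⇒ 27
(1) 27|_3 = 3^3 ↦ 4^4|_4 = 256 ⇒ 255
(2) 255|_4 = 3·4^3 + 3·4^2 + 3·4 + 3 ↦ 3·5^3 + 3·5^2 + 3·5 + 3|_5 = 468 ⇒ 467
(3) 467|_5 = 3·5^3 + 3·5^2 + 3·5 + 2 ↦ 3·6^3 + 3·6^2 + 3·6 + 2|_6 = 776 ⇒ 775
(4) 775|_6 = 3·6^3 + 3·6^2 + 3·6 + 1 ↦ 3·7^3 + 3·7^2 + 3·7 + 1|_7 = 1198 ⇒ 1197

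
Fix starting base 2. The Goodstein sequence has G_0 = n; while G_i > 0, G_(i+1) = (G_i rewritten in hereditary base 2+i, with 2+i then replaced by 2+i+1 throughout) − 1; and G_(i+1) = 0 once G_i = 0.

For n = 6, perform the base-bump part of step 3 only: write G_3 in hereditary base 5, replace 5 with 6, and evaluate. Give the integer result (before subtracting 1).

46656

(0) 6|_2 = 2^2 + 2 ↦ 3^3 + 3|_3 = 30 ⇒ 29
(1) 29|_3 = 3^3 + 2 ↦ 4^4 + 2|_4 = 258 ⇒ 257
(2) 257|_4 = 4^4 + 1 ↦ 5^5 + 1|_5 = 3126 ⇒ 3125
(3) 3125|_5 = 5^5 ↦ 6^6|_6 = 46656 ⇒ 46655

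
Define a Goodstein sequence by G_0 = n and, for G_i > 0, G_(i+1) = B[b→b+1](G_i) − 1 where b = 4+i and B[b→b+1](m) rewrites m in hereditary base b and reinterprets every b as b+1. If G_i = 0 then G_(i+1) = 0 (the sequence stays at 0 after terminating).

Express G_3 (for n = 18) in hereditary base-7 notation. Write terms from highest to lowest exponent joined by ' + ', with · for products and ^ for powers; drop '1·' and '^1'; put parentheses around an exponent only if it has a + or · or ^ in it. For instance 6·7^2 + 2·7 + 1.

6·7 + 6

(0) 18|_4 = 4^2 + 2 ↦ 5^2 + 2|_5 = 27 ⇒ 26
(1) 26|_5 = 5^2 + 1 ↦ 6^2 + 1|_6 = 37 ⇒ 36
(2) 36|_6 = 6^2 ↦ 7^2|_7 = 49 ⇒ 48
(3) 48|_7 = 6·7 + 6 ↦ 6·8 + 6|_8 = 54 ⇒ 53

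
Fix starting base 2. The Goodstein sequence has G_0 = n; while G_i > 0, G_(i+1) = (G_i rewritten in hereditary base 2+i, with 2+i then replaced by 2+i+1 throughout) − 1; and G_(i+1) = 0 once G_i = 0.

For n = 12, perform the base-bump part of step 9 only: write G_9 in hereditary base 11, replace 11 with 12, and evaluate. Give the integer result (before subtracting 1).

106993205379372

G_0 = 12. HB_2(12) = 2^(2 + 1) + 2^2. Bump = 108. G_1 = 107.
G_1 = 107. HB_3(107) = 3^(3 + 1) + 2·3^2 + 2·3 + 2. Bump = 1066. G_2 = 1065.
G_2 = 1065. HB_4(1065) = 4^(4 + 1) + 2·4^2 + 2·4 + 1. Bump = 15686. G_3 = 15685.
G_3 = 15685. HB_5(15685) = 5^(5 + 1) + 2·5^2 + 2·5. Bump = 280020. G_4 = 280019.
G_4 = 280019. HB_6(280019) = 6^(6 + 1) + 2·6^2 + 6 + 5. Bump = 5764911. G_5 = 5764910.
G_5 = 5764910. HB_7(5764910) = 7^(7 + 1) + 2·7^2 + 7 + 4. Bump = 134217868. G_6 = 134217867.
G_6 = 134217867. HB_8(134217867) = 8^(8 + 1) + 2·8^2 + 8 + 3. Bump = 3486784575. G_7 = 3486784574.
G_7 = 3486784574. HB_9(3486784574) = 9^(9 + 1) + 2·9^2 + 9 + 2. Bump = 100000000212. G_8 = 100000000211.
G_8 = 100000000211. HB_10(100000000211) = 10^(10 + 1) + 2·10^2 + 10 + 1. Bump = 3138428376975. G_9 = 3138428376974.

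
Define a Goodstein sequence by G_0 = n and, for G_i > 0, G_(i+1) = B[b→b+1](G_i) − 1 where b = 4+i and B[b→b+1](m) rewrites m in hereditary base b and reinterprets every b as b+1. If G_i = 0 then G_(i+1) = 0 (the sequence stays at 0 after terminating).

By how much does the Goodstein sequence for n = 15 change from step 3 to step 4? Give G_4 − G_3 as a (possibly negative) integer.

2

(0) 15|_4 = 3·4 + 3 ↦ 3·5 + 3|_5 = 18 ⇒ 17
(1) 17|_5 = 3·5 + 2 ↦ 3·6 + 2|_6 = 20 ⇒ 19
(2) 19|_6 = 3·6 + 1 ↦ 3·7 + 1|_7 = 22 ⇒ 21
(3) 21|_7 = 3·7 ↦ 3·8|_8 = 24 ⇒ 23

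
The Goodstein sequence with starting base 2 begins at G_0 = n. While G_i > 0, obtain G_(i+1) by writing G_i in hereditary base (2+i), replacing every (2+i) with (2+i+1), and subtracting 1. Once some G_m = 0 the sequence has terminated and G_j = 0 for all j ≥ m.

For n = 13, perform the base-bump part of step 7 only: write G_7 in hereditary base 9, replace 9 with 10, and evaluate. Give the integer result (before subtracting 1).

100000003326

G_0=13  [base 2] 2^(2 + 1) + 2^2 + 1  →[2↦3]→  3^(3 + 1) + 3^3 + 1 = 109  −1 ⇒ G_1=108
G_1=108  [base 3] 3^(3 + 1) + 3^3  →[3↦4]→  4^(4 + 1) + 4^4 = 1280  −1 ⇒ G_2=1279
G_2=1279  [base 4] 4^(4 + 1) + 3·4^3 + 3·4^2 + 3·4 + 3  →[4↦5]→  5^(5 + 1) + 3·5^3 + 3·5^2 + 3·5 + 3 = 16093  −1 ⇒ G_3=16092
G_3=16092  [base 5] 5^(5 + 1) + 3·5^3 + 3·5^2 + 3·5 + 2  →[5↦6]→  6^(6 + 1) + 3·6^3 + 3·6^2 + 3·6 + 2 = 280712  −1 ⇒ G_4=280711
G_4=280711  [base 6] 6^(6 + 1) + 3·6^3 + 3·6^2 + 3·6 + 1  →[6↦7]→  7^(7 + 1) + 3·7^3 + 3·7^2 + 3·7 + 1 = 5765999  −1 ⇒ G_5=5765998
G_5=5765998  [base 7] 7^(7 + 1) + 3·7^3 + 3·7^2 + 3·7  →[7↦8]→  8^(8 + 1) + 3·8^3 + 3·8^2 + 3·8 = 134219480  −1 ⇒ G_6=134219479
G_6=134219479  [base 8] 8^(8 + 1) + 3·8^3 + 3·8^2 + 2·8 + 7  →[8↦9]→  9^(9 + 1) + 3·9^3 + 3·9^2 + 2·9 + 7 = 3486786856  −1 ⇒ G_7=3486786855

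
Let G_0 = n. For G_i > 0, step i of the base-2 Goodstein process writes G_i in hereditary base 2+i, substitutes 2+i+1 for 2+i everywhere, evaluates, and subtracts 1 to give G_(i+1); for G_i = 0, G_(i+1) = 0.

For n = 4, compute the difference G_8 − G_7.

38

step 0: 4 = 2^2; sub 3 for 2: 3^3; = 27; G_1 = 27−1 = 26
step 1: 26 = 2·3^2 + 2·3 + 2; sub 4 for 3: 2·4^2 + 2·4 + 2; = 42; G_2 = 42−1 = 41
step 2: 41 = 2·4^2 + 2·4 + 1; sub 5 for 4: 2·5^2 + 2·5 + 1; = 61; G_3 = 61−1 = 60
step 3: 60 = 2·5^2 + 2·5; sub 6 for 5: 2·6^2 + 2·6; = 84; G_4 = 84−1 = 83
step 4: 83 = 2·6^2 + 6 + 5; sub 7 for 6: 2·7^2 + 7 + 5; = 110; G_5 = 110−1 = 109
step 5: 109 = 2·7^2 + 7 + 4; sub 8 for 7: 2·8^2 + 8 + 4; = 140; G_6 = 140−1 = 139
step 6: 139 = 2·8^2 + 8 + 3; sub 9 for 8: 2·9^2 + 9 + 3; = 174; G_7 = 174−1 = 173
step 7: 173 = 2·9^2 + 9 + 2; sub 10 for 9: 2·10^2 + 10 + 2; = 212; G_8 = 212−1 = 211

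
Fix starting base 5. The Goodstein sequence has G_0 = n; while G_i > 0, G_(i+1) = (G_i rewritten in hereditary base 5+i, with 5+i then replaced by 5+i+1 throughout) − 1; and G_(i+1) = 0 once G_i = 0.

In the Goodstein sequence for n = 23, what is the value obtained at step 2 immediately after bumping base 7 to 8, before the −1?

G_0 = 23. HB_5(23) = 4·5 + 3. Bump = 27. G_1 = 26.
G_1 = 26. HB_6(26) = 4·6 + 2. Bump = 30. G_2 = 29.
G_2 = 29. HB_7(29) = 4·7 + 1. Bump = 33. G_3 = 32.

33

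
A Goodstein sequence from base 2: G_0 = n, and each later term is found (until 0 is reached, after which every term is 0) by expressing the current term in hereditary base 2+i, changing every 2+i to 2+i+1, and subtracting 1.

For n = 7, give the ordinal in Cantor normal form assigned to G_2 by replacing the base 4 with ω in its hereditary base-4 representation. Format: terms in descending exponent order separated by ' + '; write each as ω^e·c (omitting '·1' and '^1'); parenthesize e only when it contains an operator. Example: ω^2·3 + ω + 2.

ω^ω + 3

G_0=7  [base 2] 2^2 + 2 + 1  →[2↦3]→  3^3 + 3 + 1 = 31  −1 ⇒ G_1=30
G_1=30  [base 3] 3^3 + 3  →[3↦4]→  4^4 + 4 = 260  −1 ⇒ G_2=259
G_2=259  [base 4] 4^4 + 3  →[4↦5]→  5^5 + 3 = 3128  −1 ⇒ G_3=3127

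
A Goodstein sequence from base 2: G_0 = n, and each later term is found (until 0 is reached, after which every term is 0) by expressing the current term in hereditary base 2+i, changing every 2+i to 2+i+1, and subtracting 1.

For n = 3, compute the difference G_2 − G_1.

G_0 = 3. HB_2(3) = 2 + 1. Bump = 4. G_1 = 3.
G_1 = 3. HB_3(3) = 3. Bump = 4. G_2 = 3.

0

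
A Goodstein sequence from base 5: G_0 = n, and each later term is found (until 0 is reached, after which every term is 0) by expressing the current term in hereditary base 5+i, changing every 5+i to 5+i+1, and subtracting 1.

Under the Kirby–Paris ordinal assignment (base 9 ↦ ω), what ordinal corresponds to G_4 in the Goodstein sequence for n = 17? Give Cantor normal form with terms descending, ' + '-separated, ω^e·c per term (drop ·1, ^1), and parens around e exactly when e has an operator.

G_0 = 17. HB_5(17) = 3·5 + 2. Bump = 20. G_1 = 19.
G_1 = 19. HB_6(19) = 3·6 + 1. Bump = 22. G_2 = 21.
G_2 = 21. HB_7(21) = 3·7. Bump = 24. G_3 = 23.
G_3 = 23. HB_8(23) = 2·8 + 7. Bump = 25. G_4 = 24.

ω·2 + 6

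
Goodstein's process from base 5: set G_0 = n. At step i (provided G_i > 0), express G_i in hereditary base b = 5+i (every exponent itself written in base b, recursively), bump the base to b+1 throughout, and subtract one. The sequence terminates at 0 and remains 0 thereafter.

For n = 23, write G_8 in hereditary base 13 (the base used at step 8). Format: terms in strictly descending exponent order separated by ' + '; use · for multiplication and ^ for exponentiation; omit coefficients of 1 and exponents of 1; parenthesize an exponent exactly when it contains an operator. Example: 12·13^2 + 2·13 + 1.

i=0: 23 = 4·5 + 3 (b=5); 5→6: 4·6 + 3 = 27; 27−1 = 26
i=1: 26 = 4·6 + 2 (b=6); 6→7: 4·7 + 2 = 30; 30−1 = 29
i=2: 29 = 4·7 + 1 (b=7); 7→8: 4·8 + 1 = 33; 33−1 = 32
i=3: 32 = 4·8 (b=8); 8→9: 4·9 = 36; 36−1 = 35
i=4: 35 = 3·9 + 8 (b=9); 9→10: 3·10 + 8 = 38; 38−1 = 37
i=5: 37 = 3·10 + 7 (b=10); 10→11: 3·11 + 7 = 40; 40−1 = 39
i=6: 39 = 3·11 + 6 (b=11); 11→12: 3·12 + 6 = 42; 42−1 = 41
i=7: 41 = 3·12 + 5 (b=12); 12→13: 3·13 + 5 = 44; 44−1 = 43
i=8: 43 = 3·13 + 4 (b=13); 13→14: 3·14 + 4 = 46; 46−1 = 45

3·13 + 4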